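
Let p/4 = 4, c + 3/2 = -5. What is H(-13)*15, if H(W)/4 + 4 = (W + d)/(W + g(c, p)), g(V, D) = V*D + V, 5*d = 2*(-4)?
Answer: -57528/247 ≈ -232.91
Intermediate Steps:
c = -13/2 (c = -3/2 - 5 = -13/2 ≈ -6.5000)
p = 16 (p = 4*4 = 16)
d = -8/5 (d = (2*(-4))/5 = (⅕)*(-8) = -8/5 ≈ -1.6000)
g(V, D) = V + D*V (g(V, D) = D*V + V = V + D*V)
H(W) = -16 + 4*(-8/5 + W)/(-221/2 + W) (H(W) = -16 + 4*((W - 8/5)/(W - 13*(1 + 16)/2)) = -16 + 4*((-8/5 + W)/(W - 13/2*17)) = -16 + 4*((-8/5 + W)/(W - 221/2)) = -16 + 4*((-8/5 + W)/(-221/2 + W)) = -16 + 4*(-8/5 + W)/(-221/2 + W))
H(-13)*15 = (24*(734 - 5*(-13))/(5*(-221 + 2*(-13))))*15 = (24*(734 + 65)/(5*(-221 - 26)))*15 = ((24/5)*799/(-247))*15 = ((24/5)*(-1/247)*799)*15 = -19176/1235*15 = -57528/247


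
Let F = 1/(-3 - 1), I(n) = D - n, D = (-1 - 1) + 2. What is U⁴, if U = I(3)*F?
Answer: 81/256 ≈ 0.31641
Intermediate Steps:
D = 0 (D = -2 + 2 = 0)
I(n) = -n (I(n) = 0 - n = -n)
F = -¼ (F = 1/(-4) = -¼ ≈ -0.25000)
U = ¾ (U = -1*3*(-¼) = -3*(-¼) = ¾ ≈ 0.75000)
U⁴ = (¾)⁴ = 81/256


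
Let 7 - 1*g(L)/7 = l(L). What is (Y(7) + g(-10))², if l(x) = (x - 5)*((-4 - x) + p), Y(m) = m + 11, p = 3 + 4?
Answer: 2050624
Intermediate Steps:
p = 7
Y(m) = 11 + m
l(x) = (-5 + x)*(3 - x) (l(x) = (x - 5)*((-4 - x) + 7) = (-5 + x)*(3 - x))
g(L) = 154 - 56*L + 7*L² (g(L) = 49 - 7*(-15 - L² + 8*L) = 49 + (105 - 56*L + 7*L²) = 154 - 56*L + 7*L²)
(Y(7) + g(-10))² = ((11 + 7) + (154 - 56*(-10) + 7*(-10)²))² = (18 + (154 + 560 + 7*100))² = (18 + (154 + 560 + 700))² = (18 + 1414)² = 1432² = 2050624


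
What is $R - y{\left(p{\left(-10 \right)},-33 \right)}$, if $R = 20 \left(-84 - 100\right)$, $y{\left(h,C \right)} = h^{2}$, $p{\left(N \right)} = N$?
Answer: $-3780$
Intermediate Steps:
$R = -3680$ ($R = 20 \left(-184\right) = -3680$)
$R - y{\left(p{\left(-10 \right)},-33 \right)} = -3680 - \left(-10\right)^{2} = -3680 - 100 = -3780$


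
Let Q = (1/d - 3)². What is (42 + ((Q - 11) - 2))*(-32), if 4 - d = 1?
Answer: -10400/9 ≈ -1155.6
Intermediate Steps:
d = 3 (d = 4 - 1*1 = 4 - 1 = 3)
Q = 64/9 (Q = (1/3 - 3)² = (1*(⅓) - 3)² = (⅓ - 3)² = (-8/3)² = 64/9 ≈ 7.1111)
(42 + ((Q - 11) - 2))*(-32) = (42 + ((64/9 - 11) - 2))*(-32) = (42 + (-35/9 - 2))*(-32) = (42 - 53/9)*(-32) = (325/9)*(-32) = -10400/9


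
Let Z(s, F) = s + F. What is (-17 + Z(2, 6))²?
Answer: 81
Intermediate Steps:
Z(s, F) = F + s
(-17 + Z(2, 6))² = (-17 + (6 + 2))² = (-17 + 8)² = (-9)² = 81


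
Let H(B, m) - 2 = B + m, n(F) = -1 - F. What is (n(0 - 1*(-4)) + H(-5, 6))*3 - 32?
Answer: -38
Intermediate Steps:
H(B, m) = 2 + B + m (H(B, m) = 2 + (B + m) = 2 + B + m)
(n(0 - 1*(-4)) + H(-5, 6))*3 - 32 = ((-1 - (0 - 1*(-4))) + (2 - 5 + 6))*3 - 32 = ((-1 - (0 + 4)) + 3)*3 - 32 = ((-1 - 1*4) + 3)*3 - 32 = ((-1 - 4) + 3)*3 - 32 = (-5 + 3)*3 - 32 = -2*3 - 32 = -6 - 32 = -38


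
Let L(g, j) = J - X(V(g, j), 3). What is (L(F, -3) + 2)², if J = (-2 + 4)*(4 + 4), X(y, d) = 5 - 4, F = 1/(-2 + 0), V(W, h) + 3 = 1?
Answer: 289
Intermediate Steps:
V(W, h) = -2 (V(W, h) = -3 + 1 = -2)
F = -½ (F = 1/(-2) = -½ ≈ -0.50000)
X(y, d) = 1
J = 16 (J = 2*8 = 16)
L(g, j) = 15 (L(g, j) = 16 - 1*1 = 16 - 1 = 15)
(L(F, -3) + 2)² = (15 + 2)² = 17² = 289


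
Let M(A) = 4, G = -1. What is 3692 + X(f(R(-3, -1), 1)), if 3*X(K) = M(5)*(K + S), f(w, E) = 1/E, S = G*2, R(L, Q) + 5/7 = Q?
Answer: 11072/3 ≈ 3690.7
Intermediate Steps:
R(L, Q) = -5/7 + Q
S = -2 (S = -1*2 = -2)
X(K) = -8/3 + 4*K/3 (X(K) = (4*(K - 2))/3 = (4*(-2 + K))/3 = (-8 + 4*K)/3 = -8/3 + 4*K/3)
3692 + X(f(R(-3, -1), 1)) = 3692 + (-8/3 + (4/3)/1) = 3692 + (-8/3 + (4/3)*1) = 3692 + (-8/3 + 4/3) = 3692 - 4/3 = 11072/3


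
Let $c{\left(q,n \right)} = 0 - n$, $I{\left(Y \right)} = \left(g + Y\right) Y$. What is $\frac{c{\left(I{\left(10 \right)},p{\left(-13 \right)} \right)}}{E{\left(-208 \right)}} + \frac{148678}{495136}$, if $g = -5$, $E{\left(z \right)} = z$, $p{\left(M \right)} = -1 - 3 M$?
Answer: $\frac{1554381}{3218384} \approx 0.48297$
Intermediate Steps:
$I{\left(Y \right)} = Y \left(-5 + Y\right)$ ($I{\left(Y \right)} = \left(-5 + Y\right) Y = Y \left(-5 + Y\right)$)
$c{\left(q,n \right)} = - n$
$\frac{c{\left(I{\left(10 \right)},p{\left(-13 \right)} \right)}}{E{\left(-208 \right)}} + \frac{148678}{495136} = \frac{\left(-1\right) \left(-1 - -39\right)}{-208} + \frac{148678}{495136} = - (-1 + 39) \left(- \frac{1}{208}\right) + 148678 \cdot \frac{1}{495136} = \left(-1\right) 38 \left(- \frac{1}{208}\right) + \frac{74339}{247568} = \left(-38\right) \left(- \frac{1}{208}\right) + \frac{74339}{247568} = \frac{19}{104} + \frac{74339}{247568} = \frac{1554381}{3218384}$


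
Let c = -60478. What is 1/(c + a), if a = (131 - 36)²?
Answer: -1/51453 ≈ -1.9435e-5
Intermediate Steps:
a = 9025 (a = 95² = 9025)
1/(c + a) = 1/(-60478 + 9025) = 1/(-51453) = -1/51453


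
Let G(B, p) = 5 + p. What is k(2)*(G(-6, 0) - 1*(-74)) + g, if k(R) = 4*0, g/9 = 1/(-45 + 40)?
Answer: -9/5 ≈ -1.8000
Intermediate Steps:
g = -9/5 (g = 9/(-45 + 40) = 9/(-5) = 9*(-⅕) = -9/5 ≈ -1.8000)
k(R) = 0
k(2)*(G(-6, 0) - 1*(-74)) + g = 0*((5 + 0) - 1*(-74)) - 9/5 = 0*(5 + 74) - 9/5 = 0*79 - 9/5 = 0 - 9/5 = -9/5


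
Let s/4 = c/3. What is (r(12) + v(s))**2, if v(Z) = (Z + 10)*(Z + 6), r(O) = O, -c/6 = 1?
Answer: 64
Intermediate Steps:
c = -6 (c = -6*1 = -6)
s = -8 (s = 4*(-6/3) = 4*(-6*1/3) = 4*(-2) = -8)
v(Z) = (6 + Z)*(10 + Z) (v(Z) = (10 + Z)*(6 + Z) = (6 + Z)*(10 + Z))
(r(12) + v(s))**2 = (12 + (60 + (-8)**2 + 16*(-8)))**2 = (12 + (60 + 64 - 128))**2 = (12 - 4)**2 = 8**2 = 64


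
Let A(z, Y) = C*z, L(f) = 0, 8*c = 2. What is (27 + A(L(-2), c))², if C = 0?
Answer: 729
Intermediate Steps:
c = ¼ (c = (⅛)*2 = ¼ ≈ 0.25000)
A(z, Y) = 0 (A(z, Y) = 0*z = 0)
(27 + A(L(-2), c))² = (27 + 0)² = 27² = 729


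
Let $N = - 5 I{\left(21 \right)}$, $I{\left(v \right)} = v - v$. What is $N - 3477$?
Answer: $-3477$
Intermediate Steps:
$I{\left(v \right)} = 0$
$N = 0$ ($N = \left(-5\right) 0 = 0$)
$N - 3477 = 0 - 3477 = -3477$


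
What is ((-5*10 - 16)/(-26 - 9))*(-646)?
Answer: -42636/35 ≈ -1218.2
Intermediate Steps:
((-5*10 - 16)/(-26 - 9))*(-646) = ((-50 - 16)/(-35))*(-646) = -66*(-1/35)*(-646) = (66/35)*(-646) = -42636/35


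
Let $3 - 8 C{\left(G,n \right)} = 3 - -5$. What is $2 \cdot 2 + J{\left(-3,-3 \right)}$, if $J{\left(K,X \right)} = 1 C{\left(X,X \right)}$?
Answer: $\frac{27}{8} \approx 3.375$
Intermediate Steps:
$C{\left(G,n \right)} = - \frac{5}{8}$ ($C{\left(G,n \right)} = \frac{3}{8} - \frac{3 - -5}{8} = \frac{3}{8} - \frac{3 + 5}{8} = \frac{3}{8} - 1 = - \frac{5}{8}$)
$J{\left(K,X \right)} = - \frac{5}{8}$ ($J{\left(K,X \right)} = 1 \left(- \frac{5}{8}\right) = - \frac{5}{8}$)
$2 \cdot 2 + J{\left(-3,-3 \right)} = 2 \cdot 2 - \frac{5}{8} = 4 - \frac{5}{8} = \frac{27}{8}$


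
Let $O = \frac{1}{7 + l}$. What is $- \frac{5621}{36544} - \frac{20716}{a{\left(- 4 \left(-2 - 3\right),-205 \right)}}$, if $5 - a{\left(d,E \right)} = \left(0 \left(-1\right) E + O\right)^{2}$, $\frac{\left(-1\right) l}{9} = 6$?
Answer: $- \frac{418093899165}{100897984} \approx -4143.7$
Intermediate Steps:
$l = -54$ ($l = \left(-9\right) 6 = -54$)
$O = - \frac{1}{47}$ ($O = \frac{1}{7 - 54} = \frac{1}{-47} = - \frac{1}{47} \approx -0.021277$)
$a{\left(d,E \right)} = \frac{11044}{2209}$ ($a{\left(d,E \right)} = 5 - \left(0 \left(-1\right) E - \frac{1}{47}\right)^{2} = 5 - \left(0 E - \frac{1}{47}\right)^{2} = 5 - \left(0 - \frac{1}{47}\right)^{2} = 5 - \left(- \frac{1}{47}\right)^{2} = 5 - \frac{1}{2209} = \frac{11044}{2209}$)
$- \frac{5621}{36544} - \frac{20716}{a{\left(- 4 \left(-2 - 3\right),-205 \right)}} = - \frac{5621}{36544} - \frac{20716}{\frac{11044}{2209}} = \left(-5621\right) \frac{1}{36544} - \frac{11440411}{2761} = - \frac{5621}{36544} - \frac{11440411}{2761} = - \frac{418093899165}{100897984}$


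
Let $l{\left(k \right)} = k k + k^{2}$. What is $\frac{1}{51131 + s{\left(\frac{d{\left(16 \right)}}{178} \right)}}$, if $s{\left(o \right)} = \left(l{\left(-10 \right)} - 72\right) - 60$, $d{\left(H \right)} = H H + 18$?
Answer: $\frac{1}{51199} \approx 1.9532 \cdot 10^{-5}$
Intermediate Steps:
$l{\left(k \right)} = 2 k^{2}$ ($l{\left(k \right)} = k^{2} + k^{2} = 2 k^{2}$)
$d{\left(H \right)} = 18 + H^{2}$ ($d{\left(H \right)} = H^{2} + 18 = 18 + H^{2}$)
$s{\left(o \right)} = 68$ ($s{\left(o \right)} = \left(2 \left(-10\right)^{2} - 72\right) - 60 = \left(2 \cdot 100 - 72\right) - 60 = \left(200 - 72\right) - 60 = 128 - 60 = 68$)
$\frac{1}{51131 + s{\left(\frac{d{\left(16 \right)}}{178} \right)}} = \frac{1}{51131 + 68} = \frac{1}{51199}$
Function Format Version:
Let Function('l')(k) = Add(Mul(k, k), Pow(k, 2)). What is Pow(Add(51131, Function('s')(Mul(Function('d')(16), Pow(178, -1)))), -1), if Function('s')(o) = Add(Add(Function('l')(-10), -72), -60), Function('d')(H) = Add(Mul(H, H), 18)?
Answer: Rational(1, 51199) ≈ 1.9532e-5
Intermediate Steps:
Function('l')(k) = Mul(2, Pow(k, 2)) (Function('l')(k) = Add(Pow(k, 2), Pow(k, 2)) = Mul(2, Pow(k, 2)))
Function('d')(H) = Add(18, Pow(H, 2)) (Function('d')(H) = Add(Pow(H, 2), 18) = Add(18, Pow(H, 2)))
Function('s')(o) = 68 (Function('s')(o) = Add(Add(Mul(2, Pow(-10, 2)), -72), -60) = Add(Add(Mul(2, 100), -72), -60) = Add(Add(200, -72), -60) = Add(128, -60) = 68)
Pow(Add(51131, Function('s')(Mul(Function('d')(16), Pow(178, -1)))), -1) = Pow(Add(51131, 68), -1) = Pow(51199, -1) = Rational(1, 51199)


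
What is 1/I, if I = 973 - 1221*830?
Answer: -1/1012457 ≈ -9.8770e-7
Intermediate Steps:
I = -1012457 (I = 973 - 1013430 = -1012457)
1/I = 1/(-1012457) = -1/1012457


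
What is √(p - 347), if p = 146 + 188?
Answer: I*√13 ≈ 3.6056*I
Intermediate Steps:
p = 334
√(p - 347) = √(334 - 347) = √(-13) = I*√13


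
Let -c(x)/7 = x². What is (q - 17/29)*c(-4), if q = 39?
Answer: -124768/29 ≈ -4302.3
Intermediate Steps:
c(x) = -7*x²
(q - 17/29)*c(-4) = (39 - 17/29)*(-7*(-4)²) = (39 - 17*1/29)*(-7*16) = (39 - 17/29)*(-112) = (1114/29)*(-112) = -124768/29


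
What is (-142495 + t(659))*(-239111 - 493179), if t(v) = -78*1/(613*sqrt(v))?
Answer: 104347663550 + 57118620*sqrt(659)/403967 ≈ 1.0435e+11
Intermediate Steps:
t(v) = -78/(613*sqrt(v))
(-142495 + t(659))*(-239111 - 493179) = (-142495 - 78*sqrt(659)/403967)*(-239111 - 493179) = (-142495 - 78*sqrt(659)/403967)*(-732290) = 104347663550 + 57118620*sqrt(659)/403967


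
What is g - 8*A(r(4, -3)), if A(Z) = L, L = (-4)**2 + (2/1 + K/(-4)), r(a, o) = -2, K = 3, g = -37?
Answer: -175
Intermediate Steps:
L = 69/4 (L = (-4)**2 + (2/1 + 3/(-4)) = 16 + (2*1 + 3*(-1/4)) = 16 + (2 - 3/4) = 16 + 5/4 = 69/4 ≈ 17.250)
A(Z) = 69/4
g - 8*A(r(4, -3)) = -37 - 8*69/4 = -37 - 138 = -175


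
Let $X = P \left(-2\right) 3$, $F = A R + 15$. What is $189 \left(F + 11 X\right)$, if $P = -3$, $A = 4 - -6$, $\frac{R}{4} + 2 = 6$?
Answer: $70497$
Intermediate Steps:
$R = 16$ ($R = -8 + 4 \cdot 6 = -8 + 24 = 16$)
$A = 10$ ($A = 4 + 6 = 10$)
$F = 175$ ($F = 10 \cdot 16 + 15 = 160 + 15 = 175$)
$X = 18$ ($X = \left(-3\right) \left(-2\right) 3 = 6 \cdot 3 = 18$)
$189 \left(F + 11 X\right) = 189 \left(175 + 11 \cdot 18\right) = 189 \left(175 + 198\right) = 189 \cdot 373 = 70497$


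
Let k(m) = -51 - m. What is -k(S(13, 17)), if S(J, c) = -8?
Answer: 43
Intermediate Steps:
-k(S(13, 17)) = -(-51 - 1*(-8)) = -(-51 + 8) = -1*(-43) = 43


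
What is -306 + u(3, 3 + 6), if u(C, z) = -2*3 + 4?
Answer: -308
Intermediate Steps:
u(C, z) = -2 (u(C, z) = -6 + 4 = -2)
-306 + u(3, 3 + 6) = -306 - 2 = -308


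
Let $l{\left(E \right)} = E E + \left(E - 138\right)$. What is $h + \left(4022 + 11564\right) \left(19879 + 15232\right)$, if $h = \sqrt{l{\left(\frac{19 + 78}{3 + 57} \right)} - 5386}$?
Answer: $547240046 + \frac{i \sqrt{19871171}}{60} \approx 5.4724 \cdot 10^{8} + 74.295 i$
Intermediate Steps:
$l{\left(E \right)} = -138 + E + E^{2}$ ($l{\left(E \right)} = E^{2} + \left(-138 + E\right) = -138 + E + E^{2}$)
$h = \frac{i \sqrt{19871171}}{60}$ ($h = \sqrt{\left(-138 + \frac{19 + 78}{3 + 57} + \left(\frac{19 + 78}{3 + 57}\right)^{2}\right) - 5386} = \sqrt{\left(-138 + \frac{97}{60} + \left(\frac{97}{60}\right)^{2}\right) - 5386} = \sqrt{\left(-138 + \frac{97}{60} + \frac{9409}{3600}\right) - 5386} = \sqrt{- \frac{481571}{3600} - 5386} = \sqrt{- \frac{19871171}{3600}} = \frac{i \sqrt{19871171}}{60} \approx 74.295 i$)
$h + \left(4022 + 11564\right) \left(19879 + 15232\right) = \frac{i \sqrt{19871171}}{60} + \left(4022 + 11564\right) \left(19879 + 15232\right) = \frac{i \sqrt{19871171}}{60} + 15586 \cdot 35111 = \frac{i \sqrt{19871171}}{60} + 547240046 = 547240046 + \frac{i \sqrt{19871171}}{60}$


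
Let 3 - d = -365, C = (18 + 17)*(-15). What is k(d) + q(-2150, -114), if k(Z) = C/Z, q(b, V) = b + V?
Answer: -833677/368 ≈ -2265.4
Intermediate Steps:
C = -525 (C = 35*(-15) = -525)
d = 368 (d = 3 - 1*(-365) = 3 + 365 = 368)
q(b, V) = V + b
k(Z) = -525/Z
k(d) + q(-2150, -114) = -525/368 + (-114 - 2150) = -525*1/368 - 2264 = -525/368 - 2264 = -833677/368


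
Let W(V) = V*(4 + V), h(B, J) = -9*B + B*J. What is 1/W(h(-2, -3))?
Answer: 1/672 ≈ 0.0014881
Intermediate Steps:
1/W(h(-2, -3)) = 1/((-2*(-9 - 3))*(4 - 2*(-9 - 3))) = 1/((-2*(-12))*(4 - 2*(-12))) = 1/(24*(4 + 24)) = 1/(24*28) = 1/672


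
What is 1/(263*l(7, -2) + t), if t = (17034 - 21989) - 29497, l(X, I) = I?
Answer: -1/34978 ≈ -2.8589e-5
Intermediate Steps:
t = -34452 (t = -4955 - 29497 = -34452)
1/(263*l(7, -2) + t) = 1/(263*(-2) - 34452) = 1/(-526 - 34452) = 1/(-34978) = -1/34978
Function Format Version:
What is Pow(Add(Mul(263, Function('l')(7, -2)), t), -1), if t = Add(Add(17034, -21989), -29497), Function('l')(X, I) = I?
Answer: Rational(-1, 34978) ≈ -2.8589e-5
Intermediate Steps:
t = -34452 (t = Add(-4955, -29497) = -34452)
Pow(Add(Mul(263, Function('l')(7, -2)), t), -1) = Pow(Add(Mul(263, -2), -34452), -1) = Pow(Add(-526, -34452), -1) = Pow(-34978, -1) = Rational(-1, 34978)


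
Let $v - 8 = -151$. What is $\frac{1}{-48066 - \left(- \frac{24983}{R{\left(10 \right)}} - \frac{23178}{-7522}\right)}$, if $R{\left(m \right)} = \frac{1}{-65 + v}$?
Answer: $- \frac{3761}{19724688919} \approx -1.9067 \cdot 10^{-7}$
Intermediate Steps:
$v = -143$ ($v = 8 - 151 = -143$)
$R{\left(m \right)} = - \frac{1}{208}$ ($R{\left(m \right)} = \frac{1}{-65 - 143} = \frac{1}{-208} = - \frac{1}{208}$)
$\frac{1}{-48066 - \left(- \frac{24983}{R{\left(10 \right)}} - \frac{23178}{-7522}\right)} = \frac{1}{-48066 - \left(- \frac{24983}{- \frac{1}{208}} - \frac{23178}{-7522}\right)} = \frac{1}{-48066 - \left(\left(-24983\right) \left(-208\right) - - \frac{11589}{3761}\right)} = \frac{1}{-48066 - \left(5196464 + \frac{11589}{3761}\right)} = \frac{1}{-48066 - \frac{19543912693}{3761}} = \frac{1}{- \frac{19724688919}{3761}} = - \frac{3761}{19724688919}$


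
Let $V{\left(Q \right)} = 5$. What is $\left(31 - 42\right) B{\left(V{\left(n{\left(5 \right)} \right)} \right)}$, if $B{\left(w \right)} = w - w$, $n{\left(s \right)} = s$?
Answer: $0$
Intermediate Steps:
$B{\left(w \right)} = 0$
$\left(31 - 42\right) B{\left(V{\left(n{\left(5 \right)} \right)} \right)} = \left(31 - 42\right) 0 = \left(-11\right) 0 = 0$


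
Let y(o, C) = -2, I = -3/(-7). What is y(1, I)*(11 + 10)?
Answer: -42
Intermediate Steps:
I = 3/7 (I = -3*(-⅐) = 3/7 ≈ 0.42857)
y(1, I)*(11 + 10) = -2*(11 + 10) = -2*21 = -42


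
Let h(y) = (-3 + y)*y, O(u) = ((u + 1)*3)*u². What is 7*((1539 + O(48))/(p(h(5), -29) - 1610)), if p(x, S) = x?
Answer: -2381589/1600 ≈ -1488.5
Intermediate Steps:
O(u) = u²*(3 + 3*u) (O(u) = ((1 + u)*3)*u² = (3 + 3*u)*u² = u²*(3 + 3*u))
h(y) = y*(-3 + y)
7*((1539 + O(48))/(p(h(5), -29) - 1610)) = 7*((1539 + 3*48²*(1 + 48))/(5*(-3 + 5) - 1610)) = 7*((1539 + 3*2304*49)/(5*2 - 1610)) = 7*((1539 + 338688)/(10 - 1610)) = 7*(340227/(-1600)) = 7*(340227*(-1/1600)) = 7*(-340227/1600) = -2381589/1600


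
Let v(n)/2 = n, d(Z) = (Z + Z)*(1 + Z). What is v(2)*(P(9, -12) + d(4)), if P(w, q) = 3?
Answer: 172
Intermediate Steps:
d(Z) = 2*Z*(1 + Z) (d(Z) = (2*Z)*(1 + Z) = 2*Z*(1 + Z))
v(n) = 2*n
v(2)*(P(9, -12) + d(4)) = (2*2)*(3 + 2*4*(1 + 4)) = 4*(3 + 2*4*5) = 4*(3 + 40) = 4*43 = 172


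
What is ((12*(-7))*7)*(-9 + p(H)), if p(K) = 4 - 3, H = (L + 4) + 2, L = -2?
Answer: 4704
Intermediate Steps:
H = 4 (H = (-2 + 4) + 2 = 2 + 2 = 4)
p(K) = 1
((12*(-7))*7)*(-9 + p(H)) = ((12*(-7))*7)*(-9 + 1) = -84*7*(-8) = -588*(-8) = 4704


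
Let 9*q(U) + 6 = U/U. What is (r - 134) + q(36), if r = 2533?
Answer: 21586/9 ≈ 2398.4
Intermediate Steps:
q(U) = -5/9 (q(U) = -⅔ + (U/U)/9 = -⅔ + (⅑)*1 = -⅔ + ⅑ = -5/9)
(r - 134) + q(36) = (2533 - 134) - 5/9 = 2399 - 5/9 = 21586/9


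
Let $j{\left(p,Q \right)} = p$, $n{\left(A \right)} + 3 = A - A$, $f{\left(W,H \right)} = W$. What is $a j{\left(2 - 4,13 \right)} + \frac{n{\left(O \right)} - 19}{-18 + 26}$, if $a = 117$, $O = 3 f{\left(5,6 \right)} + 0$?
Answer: $- \frac{947}{4} \approx -236.75$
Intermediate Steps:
$O = 15$ ($O = 3 \cdot 5 + 0 = 15 + 0 = 15$)
$n{\left(A \right)} = -3$ ($n{\left(A \right)} = -3 + \left(A - A\right) = -3 + 0 = -3$)
$a j{\left(2 - 4,13 \right)} + \frac{n{\left(O \right)} - 19}{-18 + 26} = 117 \left(2 - 4\right) + \frac{-3 - 19}{-18 + 26} = 117 \left(2 - 4\right) - \frac{22}{8} = 117 \left(-2\right) - \frac{11}{4} = -234 - \frac{11}{4} = - \frac{947}{4}$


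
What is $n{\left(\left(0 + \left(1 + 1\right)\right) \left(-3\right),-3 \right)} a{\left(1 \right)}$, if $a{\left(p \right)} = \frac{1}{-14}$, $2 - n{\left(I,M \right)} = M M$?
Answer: $\frac{1}{2} \approx 0.5$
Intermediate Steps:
$n{\left(I,M \right)} = 2 - M^{2}$ ($n{\left(I,M \right)} = 2 - M M = 2 - M^{2}$)
$a{\left(p \right)} = - \frac{1}{14}$
$n{\left(\left(0 + \left(1 + 1\right)\right) \left(-3\right),-3 \right)} a{\left(1 \right)} = \left(2 - \left(-3\right)^{2}\right) \left(- \frac{1}{14}\right) = \left(2 - 9\right) \left(- \frac{1}{14}\right) = \left(-7\right) \left(- \frac{1}{14}\right) = \frac{1}{2}$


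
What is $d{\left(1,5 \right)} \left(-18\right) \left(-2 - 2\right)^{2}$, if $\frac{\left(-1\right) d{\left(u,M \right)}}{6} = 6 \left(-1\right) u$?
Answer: $-10368$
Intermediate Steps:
$d{\left(u,M \right)} = 36 u$ ($d{\left(u,M \right)} = - 6 \cdot 6 \left(-1\right) u = - 6 \left(- 6 u\right) = 36 u$)
$d{\left(1,5 \right)} \left(-18\right) \left(-2 - 2\right)^{2} = 36 \cdot 1 \left(-18\right) \left(-2 - 2\right)^{2} = 36 \left(-18\right) \left(-4\right)^{2} = \left(-648\right) 16 = -10368$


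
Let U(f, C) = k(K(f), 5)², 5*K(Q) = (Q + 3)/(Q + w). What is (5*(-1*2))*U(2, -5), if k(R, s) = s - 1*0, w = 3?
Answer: -250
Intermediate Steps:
K(Q) = ⅕ (K(Q) = ((Q + 3)/(Q + 3))/5 = ((3 + Q)/(3 + Q))/5 = (⅕)*1 = ⅕)
k(R, s) = s (k(R, s) = s + 0 = s)
U(f, C) = 25 (U(f, C) = 5² = 25)
(5*(-1*2))*U(2, -5) = (5*(-1*2))*25 = (5*(-2))*25 = -10*25 = -250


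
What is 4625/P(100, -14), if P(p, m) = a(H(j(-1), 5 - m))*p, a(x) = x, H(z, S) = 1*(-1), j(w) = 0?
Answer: -185/4 ≈ -46.250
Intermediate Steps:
H(z, S) = -1
P(p, m) = -p
4625/P(100, -14) = 4625/((-1*100)) = 4625/(-100) = 4625*(-1/100) = -185/4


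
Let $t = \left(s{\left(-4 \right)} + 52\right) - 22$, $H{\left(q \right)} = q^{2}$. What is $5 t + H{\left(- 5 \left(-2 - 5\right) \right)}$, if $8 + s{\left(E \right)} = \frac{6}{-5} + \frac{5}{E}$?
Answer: $\frac{5291}{4} \approx 1322.8$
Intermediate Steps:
$s{\left(E \right)} = - \frac{46}{5} + \frac{5}{E}$ ($s{\left(E \right)} = -8 + \left(\frac{6}{-5} + \frac{5}{E}\right) = -8 + \left(6 \left(- \frac{1}{5}\right) + \frac{5}{E}\right) = -8 - \left(\frac{6}{5} - \frac{5}{E}\right) = - \frac{46}{5} + \frac{5}{E}$)
$t = \frac{391}{20}$ ($t = \left(\left(- \frac{46}{5} + \frac{5}{-4}\right) + 52\right) - 22 = \left(\left(- \frac{46}{5} + 5 \left(- \frac{1}{4}\right)\right) + 52\right) - 22 = \left(\left(- \frac{46}{5} - \frac{5}{4}\right) + 52\right) - 22 = \left(- \frac{209}{20} + 52\right) - 22 = \frac{831}{20} - 22 = \frac{391}{20} \approx 19.55$)
$5 t + H{\left(- 5 \left(-2 - 5\right) \right)} = 5 \cdot \frac{391}{20} + \left(- 5 \left(-2 - 5\right)\right)^{2} = \frac{391}{4} + \left(\left(-5\right) \left(-7\right)\right)^{2} = \frac{391}{4} + 35^{2} = \frac{391}{4} + 1225 = \frac{5291}{4}$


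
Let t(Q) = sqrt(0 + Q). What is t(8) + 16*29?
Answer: 464 + 2*sqrt(2) ≈ 466.83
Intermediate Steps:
t(Q) = sqrt(Q)
t(8) + 16*29 = sqrt(8) + 16*29 = 2*sqrt(2) + 464 = 464 + 2*sqrt(2)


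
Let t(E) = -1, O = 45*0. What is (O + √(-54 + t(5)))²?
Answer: -55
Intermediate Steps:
O = 0
(O + √(-54 + t(5)))² = (0 + √(-54 - 1))² = (0 + √(-55))² = (0 + I*√55)² = (I*√55)² = -55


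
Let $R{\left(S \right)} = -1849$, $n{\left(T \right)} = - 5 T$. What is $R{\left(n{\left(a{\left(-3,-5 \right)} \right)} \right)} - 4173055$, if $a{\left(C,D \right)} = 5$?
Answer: $-4174904$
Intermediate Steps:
$R{\left(n{\left(a{\left(-3,-5 \right)} \right)} \right)} - 4173055 = -1849 - 4173055 = -4174904$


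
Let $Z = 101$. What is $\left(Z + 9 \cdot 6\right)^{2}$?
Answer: $24025$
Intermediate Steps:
$\left(Z + 9 \cdot 6\right)^{2} = \left(101 + 9 \cdot 6\right)^{2} = \left(101 + 54\right)^{2} = 155^{2} = 24025$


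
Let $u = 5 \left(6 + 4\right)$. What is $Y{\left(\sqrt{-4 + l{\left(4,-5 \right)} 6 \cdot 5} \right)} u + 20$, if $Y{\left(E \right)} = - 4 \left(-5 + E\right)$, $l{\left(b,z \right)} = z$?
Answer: $1020 - 200 i \sqrt{154} \approx 1020.0 - 2481.9 i$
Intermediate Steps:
$u = 50$ ($u = 5 \cdot 10 = 50$)
$Y{\left(E \right)} = 20 - 4 E$
$Y{\left(\sqrt{-4 + l{\left(4,-5 \right)} 6 \cdot 5} \right)} u + 20 = \left(20 - 4 \sqrt{-4 + \left(-5\right) 6 \cdot 5}\right) 50 + 20 = \left(20 - 4 \sqrt{-4 - 150}\right) 50 + 20 = \left(20 - 4 \sqrt{-154}\right) 50 + 20 = \left(20 - 4 i \sqrt{154}\right) 50 + 20 = \left(1000 - 200 i \sqrt{154}\right) + 20 = 1020 - 200 i \sqrt{154}$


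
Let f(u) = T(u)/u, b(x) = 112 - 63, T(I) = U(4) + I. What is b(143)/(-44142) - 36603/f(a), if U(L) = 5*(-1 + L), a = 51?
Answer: -980978740/34683 ≈ -28284.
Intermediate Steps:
U(L) = -5 + 5*L
T(I) = 15 + I (T(I) = (-5 + 5*4) + I = (-5 + 20) + I = 15 + I)
b(x) = 49
f(u) = (15 + u)/u
b(143)/(-44142) - 36603/f(a) = 49/(-44142) - 36603*51/(15 + 51) = 49*(-1/44142) - 36603/((1/51)*66) = -7/6306 - 36603/22/17 = -7/6306 - 36603*17/22 = -7/6306 - 622251/22 = -980978740/34683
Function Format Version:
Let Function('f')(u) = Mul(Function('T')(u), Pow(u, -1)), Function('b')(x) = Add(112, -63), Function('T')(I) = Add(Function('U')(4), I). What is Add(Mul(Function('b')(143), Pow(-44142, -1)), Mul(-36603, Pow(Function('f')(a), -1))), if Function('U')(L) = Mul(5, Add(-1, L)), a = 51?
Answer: Rational(-980978740, 34683) ≈ -28284.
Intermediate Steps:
Function('U')(L) = Add(-5, Mul(5, L))
Function('T')(I) = Add(15, I) (Function('T')(I) = Add(Add(-5, Mul(5, 4)), I) = Add(Add(-5, 20), I) = Add(15, I))
Function('b')(x) = 49
Function('f')(u) = Mul(Pow(u, -1), Add(15, u)) (Function('f')(u) = Mul(Add(15, u), Pow(u, -1)) = Mul(Pow(u, -1), Add(15, u)))
Add(Mul(Function('b')(143), Pow(-44142, -1)), Mul(-36603, Pow(Function('f')(a), -1))) = Add(Mul(49, Pow(-44142, -1)), Mul(-36603, Pow(Mul(Pow(51, -1), Add(15, 51)), -1))) = Add(Mul(49, Rational(-1, 44142)), Mul(-36603, Pow(Mul(Rational(1, 51), 66), -1))) = Add(Rational(-7, 6306), Mul(-36603, Pow(Rational(22, 17), -1))) = Add(Rational(-7, 6306), Mul(-36603, Rational(17, 22))) = Add(Rational(-7, 6306), Rational(-622251, 22)) = Rational(-980978740, 34683)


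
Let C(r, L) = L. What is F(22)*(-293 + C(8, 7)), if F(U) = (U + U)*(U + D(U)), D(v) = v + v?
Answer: -830544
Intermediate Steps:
D(v) = 2*v
F(U) = 6*U**2 (F(U) = (U + U)*(U + 2*U) = (2*U)*(3*U) = 6*U**2)
F(22)*(-293 + C(8, 7)) = (6*22**2)*(-293 + 7) = (6*484)*(-286) = 2904*(-286) = -830544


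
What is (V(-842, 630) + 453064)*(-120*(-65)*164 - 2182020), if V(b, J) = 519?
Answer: -409503804060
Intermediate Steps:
(V(-842, 630) + 453064)*(-120*(-65)*164 - 2182020) = (519 + 453064)*(-120*(-65)*164 - 2182020) = 453583*(7800*164 - 2182020) = 453583*(1279200 - 2182020) = 453583*(-902820) = -409503804060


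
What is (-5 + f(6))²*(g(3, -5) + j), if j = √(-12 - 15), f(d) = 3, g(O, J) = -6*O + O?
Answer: -60 + 12*I*√3 ≈ -60.0 + 20.785*I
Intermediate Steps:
g(O, J) = -5*O
j = 3*I*√3 (j = √(-27) = 3*I*√3 ≈ 5.1962*I)
(-5 + f(6))²*(g(3, -5) + j) = (-5 + 3)²*(-5*3 + 3*I*√3) = (-2)²*(-15 + 3*I*√3) = 4*(-15 + 3*I*√3) = -60 + 12*I*√3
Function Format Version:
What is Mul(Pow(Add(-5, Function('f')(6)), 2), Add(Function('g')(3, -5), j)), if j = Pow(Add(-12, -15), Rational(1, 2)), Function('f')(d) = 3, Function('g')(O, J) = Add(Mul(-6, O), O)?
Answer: Add(-60, Mul(12, I, Pow(3, Rational(1, 2)))) ≈ Add(-60.000, Mul(20.785, I))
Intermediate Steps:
Function('g')(O, J) = Mul(-5, O)
j = Mul(3, I, Pow(3, Rational(1, 2))) (j = Pow(-27, Rational(1, 2)) = Mul(3, I, Pow(3, Rational(1, 2))) ≈ Mul(5.1962, I))
Mul(Pow(Add(-5, Function('f')(6)), 2), Add(Function('g')(3, -5), j)) = Mul(Pow(Add(-5, 3), 2), Add(Mul(-5, 3), Mul(3, I, Pow(3, Rational(1, 2))))) = Mul(Pow(-2, 2), Add(-15, Mul(3, I, Pow(3, Rational(1, 2))))) = Mul(4, Add(-15, Mul(3, I, Pow(3, Rational(1, 2))))) = Add(-60, Mul(12, I, Pow(3, Rational(1, 2))))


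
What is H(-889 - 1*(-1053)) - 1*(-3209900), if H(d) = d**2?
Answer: 3236796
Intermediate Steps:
H(-889 - 1*(-1053)) - 1*(-3209900) = (-889 - 1*(-1053))**2 - 1*(-3209900) = (-889 + 1053)**2 + 3209900 = 164**2 + 3209900 = 26896 + 3209900 = 3236796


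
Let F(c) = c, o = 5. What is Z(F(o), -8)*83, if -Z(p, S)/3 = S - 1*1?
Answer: 2241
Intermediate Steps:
Z(p, S) = 3 - 3*S (Z(p, S) = -3*(S - 1*1) = -3*(S - 1) = -3*(-1 + S) = 3 - 3*S)
Z(F(o), -8)*83 = (3 - 3*(-8))*83 = (3 + 24)*83 = 27*83 = 2241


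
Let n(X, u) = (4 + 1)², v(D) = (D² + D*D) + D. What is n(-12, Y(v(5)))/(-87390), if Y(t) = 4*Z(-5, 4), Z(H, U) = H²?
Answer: -5/17478 ≈ -0.00028607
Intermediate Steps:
v(D) = D + 2*D² (v(D) = (D² + D²) + D = 2*D² + D = D + 2*D²)
Y(t) = 100 (Y(t) = 4*(-5)² = 4*25 = 100)
n(X, u) = 25 (n(X, u) = 5² = 25)
n(-12, Y(v(5)))/(-87390) = 25/(-87390) = 25*(-1/87390) = -5/17478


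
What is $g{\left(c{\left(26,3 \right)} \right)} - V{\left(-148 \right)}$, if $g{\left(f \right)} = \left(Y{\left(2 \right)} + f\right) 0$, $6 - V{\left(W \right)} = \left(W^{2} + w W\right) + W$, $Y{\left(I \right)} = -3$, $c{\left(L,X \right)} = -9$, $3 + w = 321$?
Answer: $-25314$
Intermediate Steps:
$w = 318$ ($w = -3 + 321 = 318$)
$V{\left(W \right)} = 6 - W^{2} - 319 W$ ($V{\left(W \right)} = 6 - \left(\left(W^{2} + 318 W\right) + W\right) = 6 - \left(W^{2} + 319 W\right) = 6 - W^{2} - 319 W$)
$g{\left(f \right)} = 0$ ($g{\left(f \right)} = \left(-3 + f\right) 0 = 0$)
$g{\left(c{\left(26,3 \right)} \right)} - V{\left(-148 \right)} = 0 - \left(6 - \left(-148\right)^{2} - -47212\right) = 0 - \left(6 - 21904 + 47212\right) = 0 - 25314 = -25314$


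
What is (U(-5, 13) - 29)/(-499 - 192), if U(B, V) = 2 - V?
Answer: 40/691 ≈ 0.057887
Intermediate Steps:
(U(-5, 13) - 29)/(-499 - 192) = ((2 - 1*13) - 29)/(-499 - 192) = ((2 - 13) - 29)/(-691) = (-11 - 29)*(-1/691) = -40*(-1/691) = 40/691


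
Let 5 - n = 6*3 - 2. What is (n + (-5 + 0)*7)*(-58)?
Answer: 2668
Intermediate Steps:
n = -11 (n = 5 - (6*3 - 2) = 5 - (18 - 2) = 5 - 1*16 = 5 - 16 = -11)
(n + (-5 + 0)*7)*(-58) = (-11 + (-5 + 0)*7)*(-58) = (-11 - 5*7)*(-58) = (-11 - 35)*(-58) = -46*(-58) = 2668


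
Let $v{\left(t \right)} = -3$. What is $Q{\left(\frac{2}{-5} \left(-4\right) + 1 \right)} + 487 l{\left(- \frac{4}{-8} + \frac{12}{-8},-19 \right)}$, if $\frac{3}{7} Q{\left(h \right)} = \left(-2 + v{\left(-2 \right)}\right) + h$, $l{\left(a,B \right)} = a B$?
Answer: $\frac{46237}{5} \approx 9247.4$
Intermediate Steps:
$l{\left(a,B \right)} = B a$
$Q{\left(h \right)} = - \frac{35}{3} + \frac{7 h}{3}$ ($Q{\left(h \right)} = \frac{7 \left(\left(-2 - 3\right) + h\right)}{3} = \frac{7 \left(-5 + h\right)}{3} = - \frac{35}{3} + \frac{7 h}{3}$)
$Q{\left(\frac{2}{-5} \left(-4\right) + 1 \right)} + 487 l{\left(- \frac{4}{-8} + \frac{12}{-8},-19 \right)} = \left(- \frac{35}{3} + \frac{7 \left(\frac{2}{-5} \left(-4\right) + 1\right)}{3}\right) + 487 \left(- 19 \left(- \frac{4}{-8} + \frac{12}{-8}\right)\right) = \left(- \frac{35}{3} + \frac{7 \left(2 \left(- \frac{1}{5}\right) \left(-4\right) + 1\right)}{3}\right) + 487 \left(- 19 \left(\left(-4\right) \left(- \frac{1}{8}\right) + 12 \left(- \frac{1}{8}\right)\right)\right) = \left(- \frac{35}{3} + \frac{7 \left(\left(- \frac{2}{5}\right) \left(-4\right) + 1\right)}{3}\right) + 487 \left(- 19 \left(\frac{1}{2} - \frac{3}{2}\right)\right) = \left(- \frac{35}{3} + \frac{7 \left(\frac{8}{5} + 1\right)}{3}\right) + 487 \left(\left(-19\right) \left(-1\right)\right) = \left(- \frac{35}{3} + \frac{7}{3} \cdot \frac{13}{5}\right) + 487 \cdot 19 = \left(- \frac{35}{3} + \frac{91}{15}\right) + 9253 = - \frac{28}{5} + 9253 = \frac{46237}{5}$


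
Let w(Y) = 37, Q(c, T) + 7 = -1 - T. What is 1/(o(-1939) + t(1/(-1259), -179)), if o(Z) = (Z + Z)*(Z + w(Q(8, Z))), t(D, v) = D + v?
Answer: 1259/9286103242 ≈ 1.3558e-7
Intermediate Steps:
Q(c, T) = -8 - T (Q(c, T) = -7 + (-1 - T) = -8 - T)
o(Z) = 2*Z*(37 + Z) (o(Z) = (Z + Z)*(Z + 37) = (2*Z)*(37 + Z) = 2*Z*(37 + Z))
1/(o(-1939) + t(1/(-1259), -179)) = 1/(2*(-1939)*(37 - 1939) + (1/(-1259) - 179)) = 1/(2*(-1939)*(-1902) + (-1/1259 - 179)) = 1/(7375956 - 225362/1259) = 1/(9286103242/1259) = 1259/9286103242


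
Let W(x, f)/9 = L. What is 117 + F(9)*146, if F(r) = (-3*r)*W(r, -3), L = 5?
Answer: -177273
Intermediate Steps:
W(x, f) = 45 (W(x, f) = 9*5 = 45)
F(r) = -135*r (F(r) = -3*r*45 = -135*r)
117 + F(9)*146 = 117 - 135*9*146 = 117 - 1215*146 = 117 - 177390 = -177273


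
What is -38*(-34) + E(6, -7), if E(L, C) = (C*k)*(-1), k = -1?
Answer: 1285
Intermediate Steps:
E(L, C) = C (E(L, C) = (C*(-1))*(-1) = -C*(-1) = C)
-38*(-34) + E(6, -7) = -38*(-34) - 7 = 1292 - 7 = 1285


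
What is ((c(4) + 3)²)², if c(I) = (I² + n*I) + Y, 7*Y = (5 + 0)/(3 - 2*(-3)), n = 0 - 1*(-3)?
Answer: 14697746407696/15752961 ≈ 9.3302e+5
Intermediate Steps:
n = 3 (n = 0 + 3 = 3)
Y = 5/63 (Y = ((5 + 0)/(3 - 2*(-3)))/7 = (5/(3 + 6))/7 = (5/9)/7 = (5*(⅑))/7 = (⅐)*(5/9) = 5/63 ≈ 0.079365)
c(I) = 5/63 + I² + 3*I (c(I) = (I² + 3*I) + 5/63 = 5/63 + I² + 3*I)
((c(4) + 3)²)² = (((5/63 + 4² + 3*4) + 3)²)² = (((5/63 + 16 + 12) + 3)²)² = ((1769/63 + 3)²)² = ((1958/63)²)² = (3833764/3969)² = 14697746407696/15752961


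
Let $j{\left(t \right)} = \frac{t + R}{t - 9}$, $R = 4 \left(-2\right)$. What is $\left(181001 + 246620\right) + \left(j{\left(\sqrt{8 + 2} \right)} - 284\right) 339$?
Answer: $\frac{23546513}{71} - \frac{339 \sqrt{10}}{71} \approx 3.3163 \cdot 10^{5}$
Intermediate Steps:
$R = -8$
$j{\left(t \right)} = \frac{-8 + t}{-9 + t}$ ($j{\left(t \right)} = \frac{t - 8}{t - 9} = \frac{-8 + t}{-9 + t}$)
$\left(181001 + 246620\right) + \left(j{\left(\sqrt{8 + 2} \right)} - 284\right) 339 = \left(181001 + 246620\right) + \left(\frac{-8 + \sqrt{8 + 2}}{-9 + \sqrt{8 + 2}} - 284\right) 339 = 427621 + \left(\frac{-8 + \sqrt{10}}{-9 + \sqrt{10}} - 284\right) 339 = 427621 + \left(-284 + \frac{-8 + \sqrt{10}}{-9 + \sqrt{10}}\right) 339 = 427621 - \left(96276 - \frac{339 \left(-8 + \sqrt{10}\right)}{-9 + \sqrt{10}}\right) = 331345 + \frac{339 \left(-8 + \sqrt{10}\right)}{-9 + \sqrt{10}}$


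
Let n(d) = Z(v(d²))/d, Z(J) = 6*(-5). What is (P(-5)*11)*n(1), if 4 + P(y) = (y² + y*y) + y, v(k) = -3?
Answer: -13530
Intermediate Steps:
Z(J) = -30
P(y) = -4 + y + 2*y² (P(y) = -4 + ((y² + y*y) + y) = -4 + ((y² + y²) + y) = -4 + (2*y² + y) = -4 + (y + 2*y²) = -4 + y + 2*y²)
n(d) = -30/d
(P(-5)*11)*n(1) = ((-4 - 5 + 2*(-5)²)*11)*(-30/1) = ((-4 - 5 + 2*25)*11)*(-30*1) = ((-4 - 5 + 50)*11)*(-30) = (41*11)*(-30) = 451*(-30) = -13530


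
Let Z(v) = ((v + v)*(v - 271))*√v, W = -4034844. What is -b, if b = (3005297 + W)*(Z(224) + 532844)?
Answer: 548587941668 - 86712566528*√14 ≈ 2.2414e+11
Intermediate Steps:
Z(v) = 2*v^(3/2)*(-271 + v) (Z(v) = ((2*v)*(-271 + v))*√v = (2*v*(-271 + v))*√v = 2*v^(3/2)*(-271 + v))
b = -548587941668 + 86712566528*√14 (b = (3005297 - 4034844)*(2*224^(3/2)*(-271 + 224) + 532844) = -1029547*(2*(896*√14)*(-47) + 532844) = -1029547*(-84224*√14 + 532844) = -1029547*(532844 - 84224*√14) = -548587941668 + 86712566528*√14 ≈ -2.2414e+11)
-b = -(-548587941668 + 86712566528*√14) = 548587941668 - 86712566528*√14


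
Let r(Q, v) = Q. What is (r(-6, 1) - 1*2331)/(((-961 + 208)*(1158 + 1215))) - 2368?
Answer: -1410434485/595623 ≈ -2368.0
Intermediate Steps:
(r(-6, 1) - 1*2331)/(((-961 + 208)*(1158 + 1215))) - 2368 = (-6 - 1*2331)/(((-961 + 208)*(1158 + 1215))) - 2368 = (-6 - 2331)/((-753*2373)) - 2368 = -2337/(-1786869) - 2368 = -2337*(-1/1786869) - 2368 = 779/595623 - 2368 = -1410434485/595623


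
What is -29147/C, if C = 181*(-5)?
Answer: 29147/905 ≈ 32.207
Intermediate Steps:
C = -905
-29147/C = -29147/(-905) = -29147*(-1/905) = 29147/905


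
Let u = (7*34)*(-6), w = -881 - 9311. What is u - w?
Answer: 8764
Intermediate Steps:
w = -10192
u = -1428 (u = 238*(-6) = -1428)
u - w = -1428 - 1*(-10192) = -1428 + 10192 = 8764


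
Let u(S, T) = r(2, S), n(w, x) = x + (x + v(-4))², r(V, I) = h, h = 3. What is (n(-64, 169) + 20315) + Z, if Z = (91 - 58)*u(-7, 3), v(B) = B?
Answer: 47808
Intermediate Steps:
r(V, I) = 3
n(w, x) = x + (-4 + x)² (n(w, x) = x + (x - 4)² = x + (-4 + x)²)
u(S, T) = 3
Z = 99 (Z = (91 - 58)*3 = 33*3 = 99)
(n(-64, 169) + 20315) + Z = ((169 + (-4 + 169)²) + 20315) + 99 = ((169 + 165²) + 20315) + 99 = ((169 + 27225) + 20315) + 99 = (27394 + 20315) + 99 = 47709 + 99 = 47808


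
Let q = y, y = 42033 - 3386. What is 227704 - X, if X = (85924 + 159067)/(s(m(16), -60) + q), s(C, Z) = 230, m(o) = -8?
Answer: 8852203417/38877 ≈ 2.2770e+5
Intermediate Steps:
y = 38647
q = 38647
X = 244991/38877 (X = (85924 + 159067)/(230 + 38647) = 244991/38877 ≈ 6.3017)
227704 - X = 227704 - 1*244991/38877 = 227704 - 244991/38877 = 8852203417/38877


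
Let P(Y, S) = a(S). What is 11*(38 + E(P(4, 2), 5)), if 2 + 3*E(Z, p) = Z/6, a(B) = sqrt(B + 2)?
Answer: 3707/9 ≈ 411.89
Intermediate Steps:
a(B) = sqrt(2 + B)
P(Y, S) = sqrt(2 + S)
E(Z, p) = -2/3 + Z/18 (E(Z, p) = -2/3 + (Z/6)/3 = -2/3 + Z/18)
11*(38 + E(P(4, 2), 5)) = 11*(38 + (-2/3 + sqrt(2 + 2)/18)) = 11*(38 + (-2/3 + sqrt(4)/18)) = 11*(38 + (-2/3 + (1/18)*2)) = 11*(38 + (-2/3 + 1/9)) = 11*(38 - 5/9) = 11*(337/9) = 3707/9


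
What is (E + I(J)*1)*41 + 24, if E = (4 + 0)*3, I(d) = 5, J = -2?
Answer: 721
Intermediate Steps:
E = 12 (E = 4*3 = 12)
(E + I(J)*1)*41 + 24 = (12 + 5*1)*41 + 24 = (12 + 5)*41 + 24 = 17*41 + 24 = 697 + 24 = 721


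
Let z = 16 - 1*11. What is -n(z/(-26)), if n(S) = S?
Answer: 5/26 ≈ 0.19231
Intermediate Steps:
z = 5 (z = 16 - 11 = 5)
-n(z/(-26)) = -5/(-26) = -5*(-1)/26 = -1*(-5/26) = 5/26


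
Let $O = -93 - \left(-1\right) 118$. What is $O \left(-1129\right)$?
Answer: $-28225$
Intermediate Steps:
$O = 25$ ($O = -93 - -118 = -93 + 118 = 25$)
$O \left(-1129\right) = 25 \left(-1129\right) = -28225$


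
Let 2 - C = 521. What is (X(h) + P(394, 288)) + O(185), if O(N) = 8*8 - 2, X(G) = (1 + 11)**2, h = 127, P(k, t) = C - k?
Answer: -707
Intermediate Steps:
C = -519 (C = 2 - 1*521 = 2 - 521 = -519)
P(k, t) = -519 - k
X(G) = 144 (X(G) = 12**2 = 144)
O(N) = 62 (O(N) = 64 - 2 = 62)
(X(h) + P(394, 288)) + O(185) = (144 + (-519 - 1*394)) + 62 = (144 + (-519 - 394)) + 62 = (144 - 913) + 62 = -769 + 62 = -707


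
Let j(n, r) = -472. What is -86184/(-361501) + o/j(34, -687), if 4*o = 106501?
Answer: -5476786087/97501984 ≈ -56.171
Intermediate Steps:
o = 106501/4 (o = (¼)*106501 = 106501/4 ≈ 26625.)
-86184/(-361501) + o/j(34, -687) = -86184/(-361501) + (106501/4)/(-472) = -86184*(-1/361501) + (106501/4)*(-1/472) = 12312/51643 - 106501/1888 = -5476786087/97501984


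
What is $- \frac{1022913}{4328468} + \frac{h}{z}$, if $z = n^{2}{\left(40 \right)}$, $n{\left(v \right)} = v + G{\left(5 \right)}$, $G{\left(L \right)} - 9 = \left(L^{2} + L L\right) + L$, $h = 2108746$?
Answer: $\frac{1139571969265}{5852088736} \approx 194.73$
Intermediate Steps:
$G{\left(L \right)} = 9 + L + 2 L^{2}$ ($G{\left(L \right)} = 9 + \left(\left(L^{2} + L L\right) + L\right) = 9 + \left(\left(L^{2} + L^{2}\right) + L\right) = 9 + \left(2 L^{2} + L\right) = 9 + \left(L + 2 L^{2}\right) = 9 + L + 2 L^{2}$)
$n{\left(v \right)} = 64 + v$ ($n{\left(v \right)} = v + \left(9 + 5 + 2 \cdot 5^{2}\right) = v + \left(9 + 5 + 2 \cdot 25\right) = v + \left(9 + 5 + 50\right) = v + 64 = 64 + v$)
$z = 10816$ ($z = \left(64 + 40\right)^{2} = 104^{2} = 10816$)
$- \frac{1022913}{4328468} + \frac{h}{z} = - \frac{1022913}{4328468} + \frac{2108746}{10816} = \left(-1022913\right) \frac{1}{4328468} + 2108746 \cdot \frac{1}{10816} = - \frac{1022913}{4328468} + \frac{1054373}{5408} = \frac{1139571969265}{5852088736}$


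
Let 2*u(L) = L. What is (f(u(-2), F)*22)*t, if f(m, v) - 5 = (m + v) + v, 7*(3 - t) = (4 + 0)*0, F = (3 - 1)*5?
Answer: 1584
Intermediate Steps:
F = 10 (F = 2*5 = 10)
u(L) = L/2
t = 3 (t = 3 - (4 + 0)*0/7 = 3 - 4*0/7 = 3 - ⅐*0 = 3 + 0 = 3)
f(m, v) = 5 + m + 2*v (f(m, v) = 5 + ((m + v) + v) = 5 + (m + 2*v) = 5 + m + 2*v)
(f(u(-2), F)*22)*t = ((5 + (½)*(-2) + 2*10)*22)*3 = ((5 - 1 + 20)*22)*3 = (24*22)*3 = 528*3 = 1584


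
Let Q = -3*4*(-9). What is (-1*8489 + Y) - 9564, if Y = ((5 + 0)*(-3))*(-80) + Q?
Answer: -16745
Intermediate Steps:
Q = 108 (Q = -12*(-9) = 108)
Y = 1308 (Y = ((5 + 0)*(-3))*(-80) + 108 = (5*(-3))*(-80) + 108 = -15*(-80) + 108 = 1200 + 108 = 1308)
(-1*8489 + Y) - 9564 = (-1*8489 + 1308) - 9564 = (-8489 + 1308) - 9564 = -7181 - 9564 = -16745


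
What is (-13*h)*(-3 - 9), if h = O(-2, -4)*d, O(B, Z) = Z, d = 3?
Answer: -1872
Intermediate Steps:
h = -12 (h = -4*3 = -12)
(-13*h)*(-3 - 9) = (-13*(-12))*(-3 - 9) = 156*(-12) = -1872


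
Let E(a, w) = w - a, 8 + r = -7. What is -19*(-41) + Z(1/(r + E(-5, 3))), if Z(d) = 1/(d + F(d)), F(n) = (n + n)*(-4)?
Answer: 780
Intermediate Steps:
r = -15 (r = -8 - 7 = -15)
F(n) = -8*n (F(n) = (2*n)*(-4) = -8*n)
Z(d) = -1/(7*d) (Z(d) = 1/(d - 8*d) = 1/(-7*d) = -1/(7*d))
-19*(-41) + Z(1/(r + E(-5, 3))) = -19*(-41) - (-12/7 + 5/7) = 779 - 1/(7*(1/(-15 + (3 + 5)))) = 779 - 1/(7*(1/(-15 + 8))) = 779 - 1/(7*(1/(-7))) = 779 - 1/(7*(-1/7)) = 779 - 1/7*(-7) = 779 + 1 = 780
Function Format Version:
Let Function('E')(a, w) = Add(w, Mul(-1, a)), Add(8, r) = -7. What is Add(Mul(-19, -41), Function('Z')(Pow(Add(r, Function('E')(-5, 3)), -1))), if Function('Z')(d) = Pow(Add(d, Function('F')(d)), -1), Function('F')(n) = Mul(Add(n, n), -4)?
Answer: 780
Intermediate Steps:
r = -15 (r = Add(-8, -7) = -15)
Function('F')(n) = Mul(-8, n) (Function('F')(n) = Mul(Mul(2, n), -4) = Mul(-8, n))
Function('Z')(d) = Mul(Rational(-1, 7), Pow(d, -1)) (Function('Z')(d) = Pow(Add(d, Mul(-8, d)), -1) = Pow(Mul(-7, d), -1) = Mul(Rational(-1, 7), Pow(d, -1)))
Add(Mul(-19, -41), Function('Z')(Pow(Add(r, Function('E')(-5, 3)), -1))) = Add(Mul(-19, -41), Mul(Rational(-1, 7), Pow(Pow(Add(-15, Add(3, Mul(-1, -5))), -1), -1))) = Add(779, Mul(Rational(-1, 7), Pow(Pow(Add(-15, Add(3, 5)), -1), -1))) = Add(779, Mul(Rational(-1, 7), Pow(Pow(Add(-15, 8), -1), -1))) = Add(779, Mul(Rational(-1, 7), Pow(Pow(-7, -1), -1))) = Add(779, Mul(Rational(-1, 7), Pow(Rational(-1, 7), -1))) = Add(779, Mul(Rational(-1, 7), -7)) = Add(779, 1) = 780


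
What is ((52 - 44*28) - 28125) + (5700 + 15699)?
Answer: -7906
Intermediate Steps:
((52 - 44*28) - 28125) + (5700 + 15699) = ((52 - 1232) - 28125) + 21399 = (-1180 - 28125) + 21399 = -29305 + 21399 = -7906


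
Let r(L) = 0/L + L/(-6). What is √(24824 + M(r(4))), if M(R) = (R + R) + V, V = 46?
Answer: 73*√42/3 ≈ 157.70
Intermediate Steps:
r(L) = -L/6 (r(L) = 0 + L*(-⅙) = 0 - L/6 = -L/6)
M(R) = 46 + 2*R (M(R) = (R + R) + 46 = 2*R + 46 = 46 + 2*R)
√(24824 + M(r(4))) = √(24824 + (46 + 2*(-⅙*4))) = √(24824 + (46 + 2*(-⅔))) = √(24824 + (46 - 4/3)) = √(24824 + 134/3) = √(74606/3) = 73*√42/3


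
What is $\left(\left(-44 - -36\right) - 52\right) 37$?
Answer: $-2220$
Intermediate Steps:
$\left(\left(-44 - -36\right) - 52\right) 37 = \left(\left(-44 + 36\right) - 52\right) 37 = \left(-8 - 52\right) 37 = \left(-60\right) 37 = -2220$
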